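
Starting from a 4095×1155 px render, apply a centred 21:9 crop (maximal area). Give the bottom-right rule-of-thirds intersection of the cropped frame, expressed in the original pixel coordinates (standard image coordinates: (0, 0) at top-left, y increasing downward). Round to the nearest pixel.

4095/1155 > 21/9, so the 21:9 crop keeps the full height 1155 and trims width to 1155 × 21/9 = 2695.00 px.
Left offset = (4095 − 2695.00)/2 = 700.00 px; top offset = 0.
Bottom-right is two-thirds across and two-thirds down within the crop:
x = 700.00 + 2 × 2695.00/3 ≈ 2497; y = 0.00 + 2 × 1155.00/3 ≈ 770.

(2497, 770)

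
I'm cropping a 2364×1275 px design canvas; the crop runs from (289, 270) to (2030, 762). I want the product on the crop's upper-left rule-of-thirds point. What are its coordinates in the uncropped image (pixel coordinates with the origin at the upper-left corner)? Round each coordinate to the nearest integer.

Crop width = 2030 − 289 = 1741 px; one third is 580.33 px.
Crop height = 762 − 270 = 492 px; one third is 164.00 px.
The upper-left point is one-third across and one-third down within the crop:
x = 289 + 1 × 580.33 ≈ 869; y = 270 + 1 × 164.00 ≈ 434.

x = 869 px, y = 434 px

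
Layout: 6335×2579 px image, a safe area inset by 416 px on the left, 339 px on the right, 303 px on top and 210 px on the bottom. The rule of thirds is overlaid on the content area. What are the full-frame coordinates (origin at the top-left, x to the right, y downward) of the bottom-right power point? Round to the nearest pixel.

x = 4136 px, y = 1680 px

Content width = 6335 − 416 − 339 = 5580 px; content height = 2579 − 303 − 210 = 2066 px.
Bottom-right is two-thirds across and two-thirds down within the content area.
x = 416 + 2 × 5580/3 = 416 + 3720.00 ≈ 4136
y = 303 + 2 × 2066/3 = 303 + 1377.33 ≈ 1680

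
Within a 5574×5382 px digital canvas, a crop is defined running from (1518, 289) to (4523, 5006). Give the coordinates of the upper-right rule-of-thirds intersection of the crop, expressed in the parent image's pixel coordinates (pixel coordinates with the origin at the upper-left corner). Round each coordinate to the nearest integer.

(3521, 1861)

Crop width = 4523 − 1518 = 3005 px; one third is 1001.67 px.
Crop height = 5006 − 289 = 4717 px; one third is 1572.33 px.
The upper-right point is two-thirds across and one-third down within the crop:
x = 1518 + 2 × 1001.67 ≈ 3521; y = 289 + 1 × 1572.33 ≈ 1861.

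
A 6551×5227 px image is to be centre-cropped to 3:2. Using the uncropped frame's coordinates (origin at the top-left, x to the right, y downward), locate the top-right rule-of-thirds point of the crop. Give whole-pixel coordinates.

6551/5227 < 3/2, so the 3:2 crop keeps the full width 6551 and trims height to 6551 × 2/3 = 4367.33 px.
Top offset = (5227 − 4367.33)/2 = 429.83 px; left offset = 0.
Top-right is two-thirds across and one-third down within the crop:
x = 0.00 + 2 × 6551.00/3 ≈ 4367; y = 429.83 + 1 × 4367.33/3 ≈ 1886.

(4367, 1886)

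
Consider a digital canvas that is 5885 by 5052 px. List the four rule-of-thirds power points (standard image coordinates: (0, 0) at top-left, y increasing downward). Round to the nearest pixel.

(1962, 1684), (3923, 1684), (1962, 3368), (3923, 3368)

One third of 5885 is 1961.67; one third of 5052 is 1684.
Vertical third lines at x = 1962 and x = 3923; horizontal third lines at y = 1684 and y = 3368.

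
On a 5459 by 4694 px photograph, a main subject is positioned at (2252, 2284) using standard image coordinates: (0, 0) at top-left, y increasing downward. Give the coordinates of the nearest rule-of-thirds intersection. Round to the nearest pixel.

x = 1820 px, y = 1565 px

Third lines: x ∈ {1820, 3639}, y ∈ {1565, 3129}.
2252 is closer to x = 1820; 2284 is closer to y = 1565.
So the nearest intersection is the upper-left power point.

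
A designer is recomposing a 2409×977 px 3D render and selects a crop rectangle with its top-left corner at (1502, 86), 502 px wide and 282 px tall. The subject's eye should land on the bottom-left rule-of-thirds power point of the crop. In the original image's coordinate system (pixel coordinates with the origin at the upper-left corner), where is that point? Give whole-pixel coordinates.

x = 1669 px, y = 274 px

One third of the crop width 502 is 167.33 px.
One third of the crop height 282 is 94.00 px.
The bottom-left point is one-third across and two-thirds down within the crop:
x = 1502 + 1 × 167.33 ≈ 1669; y = 86 + 2 × 94.00 ≈ 274.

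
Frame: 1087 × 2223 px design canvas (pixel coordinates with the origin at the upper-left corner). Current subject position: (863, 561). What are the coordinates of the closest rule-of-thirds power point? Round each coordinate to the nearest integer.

(725, 741)

Third lines: x ∈ {362, 725}, y ∈ {741, 1482}.
863 is closer to x = 725; 561 is closer to y = 741.
So the nearest intersection is the upper-right power point.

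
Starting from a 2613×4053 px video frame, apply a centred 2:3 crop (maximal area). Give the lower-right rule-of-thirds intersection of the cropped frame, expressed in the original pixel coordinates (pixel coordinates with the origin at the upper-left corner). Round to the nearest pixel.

2613/4053 < 2/3, so the 2:3 crop keeps the full width 2613 and trims height to 2613 × 3/2 = 3919.50 px.
Top offset = (4053 − 3919.50)/2 = 66.75 px; left offset = 0.
Lower-right is two-thirds across and two-thirds down within the crop:
x = 0.00 + 2 × 2613.00/3 ≈ 1742; y = 66.75 + 2 × 3919.50/3 ≈ 2680.

x = 1742 px, y = 2680 px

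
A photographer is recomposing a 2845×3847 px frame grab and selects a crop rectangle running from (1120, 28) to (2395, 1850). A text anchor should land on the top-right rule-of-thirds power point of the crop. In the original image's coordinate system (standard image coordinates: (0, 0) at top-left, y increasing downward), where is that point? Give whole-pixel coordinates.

Crop width = 2395 − 1120 = 1275 px; one third is 425.00 px.
Crop height = 1850 − 28 = 1822 px; one third is 607.33 px.
The top-right point is two-thirds across and one-third down within the crop:
x = 1120 + 2 × 425.00 ≈ 1970; y = 28 + 1 × 607.33 ≈ 635.

(1970, 635)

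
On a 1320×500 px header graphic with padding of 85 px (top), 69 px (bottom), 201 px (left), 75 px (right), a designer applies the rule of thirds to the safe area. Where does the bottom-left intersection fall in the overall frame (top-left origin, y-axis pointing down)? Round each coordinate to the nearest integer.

(549, 316)

Content width = 1320 − 201 − 75 = 1044 px; content height = 500 − 85 − 69 = 346 px.
Bottom-left is one-third across and two-thirds down within the safe area.
x = 201 + 1 × 1044/3 = 201 + 348.00 ≈ 549
y = 85 + 2 × 346/3 = 85 + 230.67 ≈ 316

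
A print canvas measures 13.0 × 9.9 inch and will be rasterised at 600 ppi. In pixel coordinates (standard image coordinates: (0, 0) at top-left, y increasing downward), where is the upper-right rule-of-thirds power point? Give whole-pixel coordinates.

x = 5200 px, y = 1980 px

In pixels the canvas is 13.0 × 600 = 7800 wide and 9.9 × 600 = 5940 tall.
The upper-right point is two-thirds across and one-third down:
x = 2 × 7800/3 ≈ 5200; y = 1 × 5940/3 ≈ 1980.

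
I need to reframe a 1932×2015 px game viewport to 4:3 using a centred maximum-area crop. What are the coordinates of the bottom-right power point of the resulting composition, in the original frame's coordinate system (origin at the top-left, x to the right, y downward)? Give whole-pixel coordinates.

1932/2015 < 4/3, so the 4:3 crop keeps the full width 1932 and trims height to 1932 × 3/4 = 1449.00 px.
Top offset = (2015 − 1449.00)/2 = 283.00 px; left offset = 0.
Bottom-right is two-thirds across and two-thirds down within the crop:
x = 0.00 + 2 × 1932.00/3 ≈ 1288; y = 283.00 + 2 × 1449.00/3 ≈ 1249.

(1288, 1249)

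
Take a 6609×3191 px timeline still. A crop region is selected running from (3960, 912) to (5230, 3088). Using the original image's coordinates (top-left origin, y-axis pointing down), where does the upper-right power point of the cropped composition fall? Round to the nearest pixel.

Crop width = 5230 − 3960 = 1270 px; one third is 423.33 px.
Crop height = 3088 − 912 = 2176 px; one third is 725.33 px.
The upper-right point is two-thirds across and one-third down within the crop:
x = 3960 + 2 × 423.33 ≈ 4807; y = 912 + 1 × 725.33 ≈ 1637.

x = 4807 px, y = 1637 px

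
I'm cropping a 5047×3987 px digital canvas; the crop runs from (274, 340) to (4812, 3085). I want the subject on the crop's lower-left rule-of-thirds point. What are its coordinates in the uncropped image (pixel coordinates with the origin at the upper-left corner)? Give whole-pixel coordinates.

x = 1787 px, y = 2170 px

Crop width = 4812 − 274 = 4538 px; one third is 1512.67 px.
Crop height = 3085 − 340 = 2745 px; one third is 915.00 px.
The lower-left point is one-third across and two-thirds down within the crop:
x = 274 + 1 × 1512.67 ≈ 1787; y = 340 + 2 × 915.00 ≈ 2170.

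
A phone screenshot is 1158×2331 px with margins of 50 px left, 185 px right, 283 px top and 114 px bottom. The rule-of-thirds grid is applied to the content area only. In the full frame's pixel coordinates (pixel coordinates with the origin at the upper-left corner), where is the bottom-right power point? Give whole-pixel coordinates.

Content width = 1158 − 50 − 185 = 923 px; content height = 2331 − 283 − 114 = 1934 px.
Bottom-right is two-thirds across and two-thirds down within the content area.
x = 50 + 2 × 923/3 = 50 + 615.33 ≈ 665
y = 283 + 2 × 1934/3 = 283 + 1289.33 ≈ 1572

(665, 1572)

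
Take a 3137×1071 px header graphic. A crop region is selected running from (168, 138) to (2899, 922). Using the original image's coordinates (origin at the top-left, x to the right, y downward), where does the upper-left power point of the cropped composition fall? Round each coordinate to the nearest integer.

Crop width = 2899 − 168 = 2731 px; one third is 910.33 px.
Crop height = 922 − 138 = 784 px; one third is 261.33 px.
The upper-left point is one-third across and one-third down within the crop:
x = 168 + 1 × 910.33 ≈ 1078; y = 138 + 1 × 261.33 ≈ 399.

(1078, 399)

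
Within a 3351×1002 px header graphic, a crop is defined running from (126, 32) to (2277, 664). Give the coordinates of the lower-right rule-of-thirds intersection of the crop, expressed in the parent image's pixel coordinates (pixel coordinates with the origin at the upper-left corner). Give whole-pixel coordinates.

Crop width = 2277 − 126 = 2151 px; one third is 717.00 px.
Crop height = 664 − 32 = 632 px; one third is 210.67 px.
The lower-right point is two-thirds across and two-thirds down within the crop:
x = 126 + 2 × 717.00 ≈ 1560; y = 32 + 2 × 210.67 ≈ 453.

(1560, 453)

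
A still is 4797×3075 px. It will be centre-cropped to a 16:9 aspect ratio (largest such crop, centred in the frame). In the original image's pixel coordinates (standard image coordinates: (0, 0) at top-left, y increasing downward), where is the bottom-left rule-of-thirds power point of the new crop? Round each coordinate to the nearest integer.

4797/3075 < 16/9, so the 16:9 crop keeps the full width 4797 and trims height to 4797 × 9/16 = 2698.31 px.
Top offset = (3075 − 2698.31)/2 = 188.34 px; left offset = 0.
Bottom-left is one-third across and two-thirds down within the crop:
x = 0.00 + 1 × 4797.00/3 ≈ 1599; y = 188.34 + 2 × 2698.31/3 ≈ 1987.

(1599, 1987)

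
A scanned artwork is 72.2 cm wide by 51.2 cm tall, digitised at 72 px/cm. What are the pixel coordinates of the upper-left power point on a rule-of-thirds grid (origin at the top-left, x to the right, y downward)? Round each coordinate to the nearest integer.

In pixels the canvas is 72.2 × 72 = 5198.4 wide and 51.2 × 72 = 3686.4 tall.
The upper-left point is one-third across and one-third down:
x = 1 × 5198.4/3 ≈ 1733; y = 1 × 3686.4/3 ≈ 1229.

x = 1733 px, y = 1229 px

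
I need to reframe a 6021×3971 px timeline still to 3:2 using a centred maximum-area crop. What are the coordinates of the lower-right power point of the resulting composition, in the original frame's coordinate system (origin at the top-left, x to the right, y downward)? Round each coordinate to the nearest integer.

6021/3971 > 3/2, so the 3:2 crop keeps the full height 3971 and trims width to 3971 × 3/2 = 5956.50 px.
Left offset = (6021 − 5956.50)/2 = 32.25 px; top offset = 0.
Lower-right is two-thirds across and two-thirds down within the crop:
x = 32.25 + 2 × 5956.50/3 ≈ 4003; y = 0.00 + 2 × 3971.00/3 ≈ 2647.

(4003, 2647)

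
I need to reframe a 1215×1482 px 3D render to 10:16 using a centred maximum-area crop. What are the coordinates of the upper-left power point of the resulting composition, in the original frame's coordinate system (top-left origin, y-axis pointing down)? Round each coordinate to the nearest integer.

(453, 494)

1215/1482 > 10/16, so the 10:16 crop keeps the full height 1482 and trims width to 1482 × 10/16 = 926.25 px.
Left offset = (1215 − 926.25)/2 = 144.38 px; top offset = 0.
Upper-left is one-third across and one-third down within the crop:
x = 144.38 + 1 × 926.25/3 ≈ 453; y = 0.00 + 1 × 1482.00/3 ≈ 494.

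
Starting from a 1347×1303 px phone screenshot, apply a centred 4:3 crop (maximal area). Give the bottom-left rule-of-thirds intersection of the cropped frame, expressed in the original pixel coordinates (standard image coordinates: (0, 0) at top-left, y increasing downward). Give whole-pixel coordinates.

(449, 820)

1347/1303 < 4/3, so the 4:3 crop keeps the full width 1347 and trims height to 1347 × 3/4 = 1010.25 px.
Top offset = (1303 − 1010.25)/2 = 146.38 px; left offset = 0.
Bottom-left is one-third across and two-thirds down within the crop:
x = 0.00 + 1 × 1347.00/3 ≈ 449; y = 146.38 + 2 × 1010.25/3 ≈ 820.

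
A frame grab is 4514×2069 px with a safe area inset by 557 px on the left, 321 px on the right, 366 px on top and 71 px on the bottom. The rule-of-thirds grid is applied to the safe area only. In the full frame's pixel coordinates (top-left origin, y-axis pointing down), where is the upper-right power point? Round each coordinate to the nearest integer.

x = 2981 px, y = 910 px

Content width = 4514 − 557 − 321 = 3636 px; content height = 2069 − 366 − 71 = 1632 px.
Upper-right is two-thirds across and one-third down within the safe area.
x = 557 + 2 × 3636/3 = 557 + 2424.00 ≈ 2981
y = 366 + 1 × 1632/3 = 366 + 544.00 ≈ 910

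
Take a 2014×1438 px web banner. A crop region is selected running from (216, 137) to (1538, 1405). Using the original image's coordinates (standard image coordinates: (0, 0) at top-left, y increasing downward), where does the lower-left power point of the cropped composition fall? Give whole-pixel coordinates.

Crop width = 1538 − 216 = 1322 px; one third is 440.67 px.
Crop height = 1405 − 137 = 1268 px; one third is 422.67 px.
The lower-left point is one-third across and two-thirds down within the crop:
x = 216 + 1 × 440.67 ≈ 657; y = 137 + 2 × 422.67 ≈ 982.

(657, 982)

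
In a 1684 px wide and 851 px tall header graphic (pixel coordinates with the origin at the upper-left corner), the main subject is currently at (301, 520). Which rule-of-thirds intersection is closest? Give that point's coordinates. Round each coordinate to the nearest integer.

Third lines: x ∈ {561, 1123}, y ∈ {284, 567}.
301 is closer to x = 561; 520 is closer to y = 567.
So the nearest intersection is the lower-left power point.

(561, 567)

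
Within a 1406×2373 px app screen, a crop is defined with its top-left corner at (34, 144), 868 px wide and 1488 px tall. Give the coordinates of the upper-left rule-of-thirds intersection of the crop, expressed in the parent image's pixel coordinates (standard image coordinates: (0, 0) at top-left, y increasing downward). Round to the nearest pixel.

One third of the crop width 868 is 289.33 px.
One third of the crop height 1488 is 496.00 px.
The upper-left point is one-third across and one-third down within the crop:
x = 34 + 1 × 289.33 ≈ 323; y = 144 + 1 × 496.00 ≈ 640.

(323, 640)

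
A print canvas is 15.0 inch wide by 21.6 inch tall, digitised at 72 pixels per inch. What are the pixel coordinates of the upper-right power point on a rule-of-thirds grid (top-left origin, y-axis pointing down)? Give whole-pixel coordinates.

In pixels the canvas is 15.0 × 72 = 1080 wide and 21.6 × 72 = 1555.2 tall.
The upper-right point is two-thirds across and one-third down:
x = 2 × 1080/3 ≈ 720; y = 1 × 1555.2/3 ≈ 518.

x = 720 px, y = 518 px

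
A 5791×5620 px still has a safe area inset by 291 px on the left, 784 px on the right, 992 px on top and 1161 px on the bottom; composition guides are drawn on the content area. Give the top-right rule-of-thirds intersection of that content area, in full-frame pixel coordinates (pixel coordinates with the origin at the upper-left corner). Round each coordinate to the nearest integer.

(3435, 2148)

Content width = 5791 − 291 − 784 = 4716 px; content height = 5620 − 992 − 1161 = 3467 px.
Top-right is two-thirds across and one-third down within the content area.
x = 291 + 2 × 4716/3 = 291 + 3144.00 ≈ 3435
y = 992 + 1 × 3467/3 = 992 + 1155.67 ≈ 2148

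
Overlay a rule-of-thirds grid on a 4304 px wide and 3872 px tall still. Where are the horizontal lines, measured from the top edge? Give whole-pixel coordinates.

3872 / 3 = 1290.67, so the horizontal lines sit at one and two thirds of 3872.

1291 px and 2581 px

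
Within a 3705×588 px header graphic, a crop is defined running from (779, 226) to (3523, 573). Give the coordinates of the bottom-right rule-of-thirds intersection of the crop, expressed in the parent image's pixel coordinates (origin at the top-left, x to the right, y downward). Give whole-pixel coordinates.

x = 2608 px, y = 457 px

Crop width = 3523 − 779 = 2744 px; one third is 914.67 px.
Crop height = 573 − 226 = 347 px; one third is 115.67 px.
The bottom-right point is two-thirds across and two-thirds down within the crop:
x = 779 + 2 × 914.67 ≈ 2608; y = 226 + 2 × 115.67 ≈ 457.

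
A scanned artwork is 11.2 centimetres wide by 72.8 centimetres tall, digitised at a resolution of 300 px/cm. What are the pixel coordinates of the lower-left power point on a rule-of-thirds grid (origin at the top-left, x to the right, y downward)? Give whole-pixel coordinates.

(1120, 14560)

In pixels the canvas is 11.2 × 300 = 3360 wide and 72.8 × 300 = 21840 tall.
The lower-left point is one-third across and two-thirds down:
x = 1 × 3360/3 ≈ 1120; y = 2 × 21840/3 ≈ 14560.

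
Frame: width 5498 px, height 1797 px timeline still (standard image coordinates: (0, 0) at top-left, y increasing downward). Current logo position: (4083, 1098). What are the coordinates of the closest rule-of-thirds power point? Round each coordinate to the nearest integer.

(3665, 1198)

Third lines: x ∈ {1833, 3665}, y ∈ {599, 1198}.
4083 is closer to x = 3665; 1098 is closer to y = 1198.
So the nearest intersection is the lower-right power point.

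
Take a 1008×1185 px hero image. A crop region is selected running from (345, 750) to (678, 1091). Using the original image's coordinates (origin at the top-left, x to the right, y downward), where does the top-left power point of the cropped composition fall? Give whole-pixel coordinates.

(456, 864)

Crop width = 678 − 345 = 333 px; one third is 111.00 px.
Crop height = 1091 − 750 = 341 px; one third is 113.67 px.
The top-left point is one-third across and one-third down within the crop:
x = 345 + 1 × 111.00 ≈ 456; y = 750 + 1 × 113.67 ≈ 864.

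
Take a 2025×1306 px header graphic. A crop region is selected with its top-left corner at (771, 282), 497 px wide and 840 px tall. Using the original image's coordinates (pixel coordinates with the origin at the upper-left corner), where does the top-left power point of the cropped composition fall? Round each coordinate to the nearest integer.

(937, 562)

One third of the crop width 497 is 165.67 px.
One third of the crop height 840 is 280.00 px.
The top-left point is one-third across and one-third down within the crop:
x = 771 + 1 × 165.67 ≈ 937; y = 282 + 1 × 280.00 ≈ 562.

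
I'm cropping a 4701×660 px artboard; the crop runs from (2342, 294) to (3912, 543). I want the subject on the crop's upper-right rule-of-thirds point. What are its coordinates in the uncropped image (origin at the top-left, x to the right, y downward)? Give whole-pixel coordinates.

Crop width = 3912 − 2342 = 1570 px; one third is 523.33 px.
Crop height = 543 − 294 = 249 px; one third is 83.00 px.
The upper-right point is two-thirds across and one-third down within the crop:
x = 2342 + 2 × 523.33 ≈ 3389; y = 294 + 1 × 83.00 ≈ 377.

(3389, 377)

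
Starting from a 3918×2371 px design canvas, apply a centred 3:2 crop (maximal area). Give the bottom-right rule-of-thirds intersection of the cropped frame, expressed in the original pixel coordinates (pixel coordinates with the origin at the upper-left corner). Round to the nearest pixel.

x = 2552 px, y = 1581 px

3918/2371 > 3/2, so the 3:2 crop keeps the full height 2371 and trims width to 2371 × 3/2 = 3556.50 px.
Left offset = (3918 − 3556.50)/2 = 180.75 px; top offset = 0.
Bottom-right is two-thirds across and two-thirds down within the crop:
x = 180.75 + 2 × 3556.50/3 ≈ 2552; y = 0.00 + 2 × 2371.00/3 ≈ 1581.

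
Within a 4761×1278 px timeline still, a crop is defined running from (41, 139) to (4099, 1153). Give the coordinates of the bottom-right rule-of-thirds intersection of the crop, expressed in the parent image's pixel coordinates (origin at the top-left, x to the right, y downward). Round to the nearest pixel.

(2746, 815)

Crop width = 4099 − 41 = 4058 px; one third is 1352.67 px.
Crop height = 1153 − 139 = 1014 px; one third is 338.00 px.
The bottom-right point is two-thirds across and two-thirds down within the crop:
x = 41 + 2 × 1352.67 ≈ 2746; y = 139 + 2 × 338.00 ≈ 815.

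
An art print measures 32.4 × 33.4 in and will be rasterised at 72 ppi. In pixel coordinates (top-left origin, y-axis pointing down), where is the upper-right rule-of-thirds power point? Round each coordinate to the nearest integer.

x = 1555 px, y = 802 px

In pixels the canvas is 32.4 × 72 = 2332.8 wide and 33.4 × 72 = 2404.8 tall.
The upper-right point is two-thirds across and one-third down:
x = 2 × 2332.8/3 ≈ 1555; y = 1 × 2404.8/3 ≈ 802.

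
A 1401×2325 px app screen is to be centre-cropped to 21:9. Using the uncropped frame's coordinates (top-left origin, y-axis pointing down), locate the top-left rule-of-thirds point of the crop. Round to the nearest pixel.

x = 467 px, y = 1062 px

1401/2325 < 21/9, so the 21:9 crop keeps the full width 1401 and trims height to 1401 × 9/21 = 600.43 px.
Top offset = (2325 − 600.43)/2 = 862.29 px; left offset = 0.
Top-left is one-third across and one-third down within the crop:
x = 0.00 + 1 × 1401.00/3 ≈ 467; y = 862.29 + 1 × 600.43/3 ≈ 1062.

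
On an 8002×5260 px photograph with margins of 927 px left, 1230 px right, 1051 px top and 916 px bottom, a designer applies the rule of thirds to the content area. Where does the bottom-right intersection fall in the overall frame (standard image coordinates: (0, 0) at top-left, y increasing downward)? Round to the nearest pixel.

Content width = 8002 − 927 − 1230 = 5845 px; content height = 5260 − 1051 − 916 = 3293 px.
Bottom-right is two-thirds across and two-thirds down within the content area.
x = 927 + 2 × 5845/3 = 927 + 3896.67 ≈ 4824
y = 1051 + 2 × 3293/3 = 1051 + 2195.33 ≈ 3246

(4824, 3246)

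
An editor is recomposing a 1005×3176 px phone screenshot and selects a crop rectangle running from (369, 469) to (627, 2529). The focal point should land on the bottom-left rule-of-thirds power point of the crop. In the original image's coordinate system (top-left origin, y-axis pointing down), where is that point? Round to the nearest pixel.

Crop width = 627 − 369 = 258 px; one third is 86.00 px.
Crop height = 2529 − 469 = 2060 px; one third is 686.67 px.
The bottom-left point is one-third across and two-thirds down within the crop:
x = 369 + 1 × 86.00 ≈ 455; y = 469 + 2 × 686.67 ≈ 1842.

(455, 1842)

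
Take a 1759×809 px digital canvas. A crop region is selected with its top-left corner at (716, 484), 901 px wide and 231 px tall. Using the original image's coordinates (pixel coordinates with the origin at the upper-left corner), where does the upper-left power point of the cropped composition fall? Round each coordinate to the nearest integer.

One third of the crop width 901 is 300.33 px.
One third of the crop height 231 is 77.00 px.
The upper-left point is one-third across and one-third down within the crop:
x = 716 + 1 × 300.33 ≈ 1016; y = 484 + 1 × 77.00 ≈ 561.

x = 1016 px, y = 561 px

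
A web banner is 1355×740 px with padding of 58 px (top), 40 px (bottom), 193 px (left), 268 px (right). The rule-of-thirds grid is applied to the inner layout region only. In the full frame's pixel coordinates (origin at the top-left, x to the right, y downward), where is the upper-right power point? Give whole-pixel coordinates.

x = 789 px, y = 272 px

Content width = 1355 − 193 − 268 = 894 px; content height = 740 − 58 − 40 = 642 px.
Upper-right is two-thirds across and one-third down within the inner layout region.
x = 193 + 2 × 894/3 = 193 + 596.00 ≈ 789
y = 58 + 1 × 642/3 = 58 + 214.00 ≈ 272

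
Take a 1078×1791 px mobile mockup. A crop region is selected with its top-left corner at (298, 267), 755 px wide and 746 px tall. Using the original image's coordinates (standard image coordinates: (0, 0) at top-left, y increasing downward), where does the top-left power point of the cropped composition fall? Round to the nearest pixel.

One third of the crop width 755 is 251.67 px.
One third of the crop height 746 is 248.67 px.
The top-left point is one-third across and one-third down within the crop:
x = 298 + 1 × 251.67 ≈ 550; y = 267 + 1 × 248.67 ≈ 516.

(550, 516)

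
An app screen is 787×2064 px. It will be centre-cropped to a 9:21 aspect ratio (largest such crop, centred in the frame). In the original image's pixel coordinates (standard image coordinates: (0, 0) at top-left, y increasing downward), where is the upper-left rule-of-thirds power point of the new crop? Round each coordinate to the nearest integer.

(262, 726)

787/2064 < 9/21, so the 9:21 crop keeps the full width 787 and trims height to 787 × 21/9 = 1836.33 px.
Top offset = (2064 − 1836.33)/2 = 113.83 px; left offset = 0.
Upper-left is one-third across and one-third down within the crop:
x = 0.00 + 1 × 787.00/3 ≈ 262; y = 113.83 + 1 × 1836.33/3 ≈ 726.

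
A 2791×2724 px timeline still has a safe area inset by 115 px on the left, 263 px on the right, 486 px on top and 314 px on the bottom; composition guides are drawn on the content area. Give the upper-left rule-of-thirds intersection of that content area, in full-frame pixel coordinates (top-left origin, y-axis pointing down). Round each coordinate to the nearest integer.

(919, 1127)

Content width = 2791 − 115 − 263 = 2413 px; content height = 2724 − 486 − 314 = 1924 px.
Upper-left is one-third across and one-third down within the content area.
x = 115 + 1 × 2413/3 = 115 + 804.33 ≈ 919
y = 486 + 1 × 1924/3 = 486 + 641.33 ≈ 1127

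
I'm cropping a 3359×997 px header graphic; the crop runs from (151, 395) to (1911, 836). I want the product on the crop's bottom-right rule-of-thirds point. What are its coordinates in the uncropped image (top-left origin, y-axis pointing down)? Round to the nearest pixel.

(1324, 689)

Crop width = 1911 − 151 = 1760 px; one third is 586.67 px.
Crop height = 836 − 395 = 441 px; one third is 147.00 px.
The bottom-right point is two-thirds across and two-thirds down within the crop:
x = 151 + 2 × 586.67 ≈ 1324; y = 395 + 2 × 147.00 ≈ 689.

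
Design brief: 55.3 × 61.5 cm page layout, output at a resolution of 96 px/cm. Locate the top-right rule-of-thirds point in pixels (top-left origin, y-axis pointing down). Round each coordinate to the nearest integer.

x = 3539 px, y = 1968 px

In pixels the canvas is 55.3 × 96 = 5308.8 wide and 61.5 × 96 = 5904 tall.
The top-right point is two-thirds across and one-third down:
x = 2 × 5308.8/3 ≈ 3539; y = 1 × 5904/3 ≈ 1968.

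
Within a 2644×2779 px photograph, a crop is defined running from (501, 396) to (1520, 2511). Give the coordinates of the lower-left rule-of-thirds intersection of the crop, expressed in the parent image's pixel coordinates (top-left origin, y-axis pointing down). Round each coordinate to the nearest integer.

x = 841 px, y = 1806 px

Crop width = 1520 − 501 = 1019 px; one third is 339.67 px.
Crop height = 2511 − 396 = 2115 px; one third is 705.00 px.
The lower-left point is one-third across and two-thirds down within the crop:
x = 501 + 1 × 339.67 ≈ 841; y = 396 + 2 × 705.00 ≈ 1806.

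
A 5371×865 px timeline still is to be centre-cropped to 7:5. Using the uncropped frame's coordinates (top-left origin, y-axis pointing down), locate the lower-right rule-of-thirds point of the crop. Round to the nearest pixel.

5371/865 > 7/5, so the 7:5 crop keeps the full height 865 and trims width to 865 × 7/5 = 1211.00 px.
Left offset = (5371 − 1211.00)/2 = 2080.00 px; top offset = 0.
Lower-right is two-thirds across and two-thirds down within the crop:
x = 2080.00 + 2 × 1211.00/3 ≈ 2887; y = 0.00 + 2 × 865.00/3 ≈ 577.

(2887, 577)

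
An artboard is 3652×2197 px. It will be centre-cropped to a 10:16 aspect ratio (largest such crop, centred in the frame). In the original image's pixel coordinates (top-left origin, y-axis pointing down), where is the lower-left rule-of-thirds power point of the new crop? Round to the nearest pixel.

x = 1597 px, y = 1465 px

3652/2197 > 10/16, so the 10:16 crop keeps the full height 2197 and trims width to 2197 × 10/16 = 1373.12 px.
Left offset = (3652 − 1373.12)/2 = 1139.44 px; top offset = 0.
Lower-left is one-third across and two-thirds down within the crop:
x = 1139.44 + 1 × 1373.12/3 ≈ 1597; y = 0.00 + 2 × 2197.00/3 ≈ 1465.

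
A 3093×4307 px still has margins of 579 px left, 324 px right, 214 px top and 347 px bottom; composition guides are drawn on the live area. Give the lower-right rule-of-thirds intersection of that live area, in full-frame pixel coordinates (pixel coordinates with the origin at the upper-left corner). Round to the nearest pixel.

Content width = 3093 − 579 − 324 = 2190 px; content height = 4307 − 214 − 347 = 3746 px.
Lower-right is two-thirds across and two-thirds down within the live area.
x = 579 + 2 × 2190/3 = 579 + 1460.00 ≈ 2039
y = 214 + 2 × 3746/3 = 214 + 2497.33 ≈ 2711

x = 2039 px, y = 2711 px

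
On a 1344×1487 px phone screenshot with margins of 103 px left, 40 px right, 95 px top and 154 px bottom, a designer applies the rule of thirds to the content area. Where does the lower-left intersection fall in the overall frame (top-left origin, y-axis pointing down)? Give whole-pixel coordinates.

Content width = 1344 − 103 − 40 = 1201 px; content height = 1487 − 95 − 154 = 1238 px.
Lower-left is one-third across and two-thirds down within the content area.
x = 103 + 1 × 1201/3 = 103 + 400.33 ≈ 503
y = 95 + 2 × 1238/3 = 95 + 825.33 ≈ 920

x = 503 px, y = 920 px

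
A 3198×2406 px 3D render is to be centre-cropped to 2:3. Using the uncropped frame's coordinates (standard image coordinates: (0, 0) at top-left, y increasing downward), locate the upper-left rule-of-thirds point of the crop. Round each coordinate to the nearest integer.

3198/2406 > 2/3, so the 2:3 crop keeps the full height 2406 and trims width to 2406 × 2/3 = 1604.00 px.
Left offset = (3198 − 1604.00)/2 = 797.00 px; top offset = 0.
Upper-left is one-third across and one-third down within the crop:
x = 797.00 + 1 × 1604.00/3 ≈ 1332; y = 0.00 + 1 × 2406.00/3 ≈ 802.

x = 1332 px, y = 802 px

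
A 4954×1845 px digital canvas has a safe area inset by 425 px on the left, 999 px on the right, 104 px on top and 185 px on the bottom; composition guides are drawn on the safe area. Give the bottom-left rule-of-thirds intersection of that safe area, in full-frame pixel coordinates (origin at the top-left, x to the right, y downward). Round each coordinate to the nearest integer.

(1602, 1141)

Content width = 4954 − 425 − 999 = 3530 px; content height = 1845 − 104 − 185 = 1556 px.
Bottom-left is one-third across and two-thirds down within the safe area.
x = 425 + 1 × 3530/3 = 425 + 1176.67 ≈ 1602
y = 104 + 2 × 1556/3 = 104 + 1037.33 ≈ 1141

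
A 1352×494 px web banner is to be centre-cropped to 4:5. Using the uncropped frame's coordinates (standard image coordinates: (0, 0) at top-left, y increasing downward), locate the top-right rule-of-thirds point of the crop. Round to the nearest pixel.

1352/494 > 4/5, so the 4:5 crop keeps the full height 494 and trims width to 494 × 4/5 = 395.20 px.
Left offset = (1352 − 395.20)/2 = 478.40 px; top offset = 0.
Top-right is two-thirds across and one-third down within the crop:
x = 478.40 + 2 × 395.20/3 ≈ 742; y = 0.00 + 1 × 494.00/3 ≈ 165.

x = 742 px, y = 165 px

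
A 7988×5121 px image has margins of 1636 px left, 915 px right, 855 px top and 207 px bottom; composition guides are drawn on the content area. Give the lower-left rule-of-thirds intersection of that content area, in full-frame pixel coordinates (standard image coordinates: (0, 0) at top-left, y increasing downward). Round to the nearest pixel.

x = 3448 px, y = 3561 px

Content width = 7988 − 1636 − 915 = 5437 px; content height = 5121 − 855 − 207 = 4059 px.
Lower-left is one-third across and two-thirds down within the content area.
x = 1636 + 1 × 5437/3 = 1636 + 1812.33 ≈ 3448
y = 855 + 2 × 4059/3 = 855 + 2706.00 ≈ 3561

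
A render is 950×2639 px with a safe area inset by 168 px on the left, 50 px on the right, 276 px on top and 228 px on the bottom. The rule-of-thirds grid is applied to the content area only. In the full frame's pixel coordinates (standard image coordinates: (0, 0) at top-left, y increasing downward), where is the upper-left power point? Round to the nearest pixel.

(412, 988)

Content width = 950 − 168 − 50 = 732 px; content height = 2639 − 276 − 228 = 2135 px.
Upper-left is one-third across and one-third down within the content area.
x = 168 + 1 × 732/3 = 168 + 244.00 ≈ 412
y = 276 + 1 × 2135/3 = 276 + 711.67 ≈ 988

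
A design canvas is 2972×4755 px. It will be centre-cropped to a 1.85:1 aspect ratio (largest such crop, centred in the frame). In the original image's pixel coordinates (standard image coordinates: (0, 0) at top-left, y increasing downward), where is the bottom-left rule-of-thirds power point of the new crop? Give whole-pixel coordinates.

2972/4755 < 1.85/1, so the 1.85:1 crop keeps the full width 2972 and trims height to 2972 × 1/1.85 = 1606.49 px.
Top offset = (4755 − 1606.49)/2 = 1574.26 px; left offset = 0.
Bottom-left is one-third across and two-thirds down within the crop:
x = 0.00 + 1 × 2972.00/3 ≈ 991; y = 1574.26 + 2 × 1606.49/3 ≈ 2645.

x = 991 px, y = 2645 px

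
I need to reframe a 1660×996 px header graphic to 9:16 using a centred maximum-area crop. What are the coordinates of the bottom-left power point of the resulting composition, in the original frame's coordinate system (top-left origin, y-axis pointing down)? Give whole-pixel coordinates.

1660/996 > 9/16, so the 9:16 crop keeps the full height 996 and trims width to 996 × 9/16 = 560.25 px.
Left offset = (1660 − 560.25)/2 = 549.88 px; top offset = 0.
Bottom-left is one-third across and two-thirds down within the crop:
x = 549.88 + 1 × 560.25/3 ≈ 737; y = 0.00 + 2 × 996.00/3 ≈ 664.

(737, 664)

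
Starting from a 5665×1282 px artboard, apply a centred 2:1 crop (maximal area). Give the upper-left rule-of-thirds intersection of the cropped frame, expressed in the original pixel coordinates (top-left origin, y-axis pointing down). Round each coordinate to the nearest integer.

(2405, 427)

5665/1282 > 2/1, so the 2:1 crop keeps the full height 1282 and trims width to 1282 × 2/1 = 2564.00 px.
Left offset = (5665 − 2564.00)/2 = 1550.50 px; top offset = 0.
Upper-left is one-third across and one-third down within the crop:
x = 1550.50 + 1 × 2564.00/3 ≈ 2405; y = 0.00 + 1 × 1282.00/3 ≈ 427.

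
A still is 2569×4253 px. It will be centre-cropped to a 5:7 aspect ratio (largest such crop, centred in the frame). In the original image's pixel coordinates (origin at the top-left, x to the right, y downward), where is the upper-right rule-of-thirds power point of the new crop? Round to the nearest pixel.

(1713, 1527)

2569/4253 < 5/7, so the 5:7 crop keeps the full width 2569 and trims height to 2569 × 7/5 = 3596.60 px.
Top offset = (4253 − 3596.60)/2 = 328.20 px; left offset = 0.
Upper-right is two-thirds across and one-third down within the crop:
x = 0.00 + 2 × 2569.00/3 ≈ 1713; y = 328.20 + 1 × 3596.60/3 ≈ 1527.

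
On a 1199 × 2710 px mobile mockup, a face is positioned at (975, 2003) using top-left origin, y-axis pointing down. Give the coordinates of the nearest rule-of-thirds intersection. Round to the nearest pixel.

Third lines: x ∈ {400, 799}, y ∈ {903, 1807}.
975 is closer to x = 799; 2003 is closer to y = 1807.
So the nearest intersection is the lower-right power point.

x = 799 px, y = 1807 px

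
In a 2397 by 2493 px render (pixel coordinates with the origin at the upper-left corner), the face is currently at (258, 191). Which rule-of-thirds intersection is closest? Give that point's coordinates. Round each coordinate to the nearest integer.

Third lines: x ∈ {799, 1598}, y ∈ {831, 1662}.
258 is closer to x = 799; 191 is closer to y = 831.
So the nearest intersection is the upper-left power point.

x = 799 px, y = 831 px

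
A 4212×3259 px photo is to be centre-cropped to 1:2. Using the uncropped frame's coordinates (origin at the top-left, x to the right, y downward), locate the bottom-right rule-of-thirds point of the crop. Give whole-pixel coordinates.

4212/3259 > 1/2, so the 1:2 crop keeps the full height 3259 and trims width to 3259 × 1/2 = 1629.50 px.
Left offset = (4212 − 1629.50)/2 = 1291.25 px; top offset = 0.
Bottom-right is two-thirds across and two-thirds down within the crop:
x = 1291.25 + 2 × 1629.50/3 ≈ 2378; y = 0.00 + 2 × 3259.00/3 ≈ 2173.

x = 2378 px, y = 2173 px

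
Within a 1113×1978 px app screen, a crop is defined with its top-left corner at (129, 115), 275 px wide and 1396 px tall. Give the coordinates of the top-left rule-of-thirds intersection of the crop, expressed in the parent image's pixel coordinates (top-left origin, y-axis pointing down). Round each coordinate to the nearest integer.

x = 221 px, y = 580 px

One third of the crop width 275 is 91.67 px.
One third of the crop height 1396 is 465.33 px.
The top-left point is one-third across and one-third down within the crop:
x = 129 + 1 × 91.67 ≈ 221; y = 115 + 1 × 465.33 ≈ 580.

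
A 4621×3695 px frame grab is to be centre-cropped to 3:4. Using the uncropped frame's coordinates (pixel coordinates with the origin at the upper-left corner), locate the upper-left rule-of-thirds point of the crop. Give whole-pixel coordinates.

4621/3695 > 3/4, so the 3:4 crop keeps the full height 3695 and trims width to 3695 × 3/4 = 2771.25 px.
Left offset = (4621 − 2771.25)/2 = 924.88 px; top offset = 0.
Upper-left is one-third across and one-third down within the crop:
x = 924.88 + 1 × 2771.25/3 ≈ 1849; y = 0.00 + 1 × 3695.00/3 ≈ 1232.

(1849, 1232)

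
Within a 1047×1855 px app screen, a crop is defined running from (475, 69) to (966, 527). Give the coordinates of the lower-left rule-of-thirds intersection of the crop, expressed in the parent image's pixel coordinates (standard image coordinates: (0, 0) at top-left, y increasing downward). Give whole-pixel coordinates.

Crop width = 966 − 475 = 491 px; one third is 163.67 px.
Crop height = 527 − 69 = 458 px; one third is 152.67 px.
The lower-left point is one-third across and two-thirds down within the crop:
x = 475 + 1 × 163.67 ≈ 639; y = 69 + 2 × 152.67 ≈ 374.

x = 639 px, y = 374 px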